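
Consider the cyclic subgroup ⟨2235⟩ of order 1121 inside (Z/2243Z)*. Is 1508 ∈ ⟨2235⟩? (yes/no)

yes

1508 ∈ ⟨2235⟩ iff 1508^1121 ≡ 1 (mod 2243), since |⟨2235⟩| = 1121.
1508^1121 mod 2243 = 1.
Since 1 = 1, 1508 lies in the subgroup.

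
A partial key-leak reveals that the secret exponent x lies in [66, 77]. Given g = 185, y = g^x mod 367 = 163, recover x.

69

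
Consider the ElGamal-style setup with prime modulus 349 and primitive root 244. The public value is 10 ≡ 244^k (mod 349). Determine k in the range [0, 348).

315

Baby-step giant-step with m = ceil(sqrt(348)) = 19.
Baby table (244^j mod 349 for j=0..18):
  0:1  1:244  2:206  3:8  4:207  5:252  6:64  7:260
  8:271  9:163  10:335  11:74  12:257  13:237  14:243  15:311
  16:151  17:199  18:45
Giant step factor: 244^(-19) ≡ 336 (mod 349).
Scan 10·336^i mod 349 for i = 0, 1, …:
  i=0: 10   i=1: 219   i=2: 294   i=3: 17
  i=4: 128   i=5: 81   i=6: 343   i=7: 78
  i=8: 33   i=9: 269     …   i=15: 48
  i=16: 74
Match at i=16, j=11: k = 16·19 + 11 = 315.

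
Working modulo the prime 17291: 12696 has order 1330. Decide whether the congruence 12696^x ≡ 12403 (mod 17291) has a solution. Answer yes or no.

no

12403 ∈ ⟨12696⟩ iff 12403^1330 ≡ 1 (mod 17291), since |⟨12696⟩| = 1330.
12403^1330 mod 17291 = 4539.
Since 4539 ≠ 1, 12403 does not lie in the subgroup.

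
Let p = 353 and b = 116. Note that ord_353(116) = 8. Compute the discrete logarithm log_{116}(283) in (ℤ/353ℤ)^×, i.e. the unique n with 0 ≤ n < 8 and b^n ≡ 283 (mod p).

Successive powers of 116 modulo 353:
  116^0=1  116^1=116  116^2=42  116^3=283
So 116^3 ≡ 283 (mod 353), giving n = 3.

3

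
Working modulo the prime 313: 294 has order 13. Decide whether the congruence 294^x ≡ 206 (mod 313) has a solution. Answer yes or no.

no

⟨294⟩ has order 13; its elements mod 313 are {1, 27, 44, 48, 58, 103, 113, 150, 234, 249, 277, 280, 294}.
206 is not in this set.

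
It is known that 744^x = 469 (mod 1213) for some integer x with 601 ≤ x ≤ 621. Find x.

Compute 744^601 mod 1213 = 1125, then multiply by 744 repeatedly:
  744^601=1125  744^602=30  744^603=486  744^604=110  744^605=569
  744^606=1212  744^607=469
Found 469 at exponent 607.

607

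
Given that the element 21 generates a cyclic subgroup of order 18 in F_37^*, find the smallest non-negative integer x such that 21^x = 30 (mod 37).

17

Successive powers of 21 modulo 37:
  21^0=1  21^1=21  21^2=34  21^3=11  21^4=9  21^5=4
  21^6=10  21^7=25  21^8=7  21^9=36  21^10=16  21^11=3
  21^12=26  21^13=28  21^14=33  21^15=27  21^16=12  21^17=30
So 21^17 ≡ 30 (mod 37), giving x = 17.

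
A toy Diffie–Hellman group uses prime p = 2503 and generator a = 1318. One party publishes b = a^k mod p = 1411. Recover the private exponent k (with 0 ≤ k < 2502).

1770

Baby-step giant-step with m = ceil(sqrt(2502)) = 51.
Baby table (1318^j mod 2503 for j=0..50):
  0:1  1:1318  2:42  3:290  4:1764  5:2168  6:1501  7:948
  8:467  9:2271  10:2093  11:268  12:301  13:1244  14:127  15:2188
  16:328  17:1788  18:1261  19:6  20:399  21:252  22:1740  23:572
  24:493  25:1497  26:682  27:299  28:1111  29:43  30:1608  31:1806
  32:2458  33:762  34:613  35:1968  36:716  37:57  38:36  39:2394
  40:1512  41:428  42:929  43:455  44:1473  45:1589  46:1794  47:1660
  48:258  49:2139  50:824
Giant step factor: 1318^(-51) ≡ 343 (mod 2503).
Scan 1411·343^i mod 2503 for i = 0, 1, …:
  i=0: 1411   i=1: 894   i=2: 1276   i=3: 2146
  i=4: 196   i=5: 2150   i=6: 1568   i=7: 2182
  i=8: 29   i=9: 2438     …   i=33: 1914
  i=34: 716
Match at i=34, j=36: k = 34·51 + 36 = 1770.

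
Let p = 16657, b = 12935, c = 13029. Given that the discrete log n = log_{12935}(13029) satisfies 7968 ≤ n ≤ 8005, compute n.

7991

Compute 12935^7968 mod 16657 = 9045, then multiply by 12935 repeatedly:
  12935^7968=9045  12935^7969=14964  12935^7970=5000  12935^7971=12526  12935^7972=1171
  12935^7973=5672  12935^7974=9892  12935^7975=10603  12935^7976=12724  12935^7977=13780
  12935^7978=14400  12935^7979=5426  12935^7980=9369  12935^7981=8340  12935^7982=7168
  12935^7983=5218  12935^7984=666  12935^7985=3041  12935^7986=8158  12935^7987=1635
  12935^7988=10992  12935^7989=14025  12935^7990=1988  12935^7991=13029
Found 13029 at exponent 7991.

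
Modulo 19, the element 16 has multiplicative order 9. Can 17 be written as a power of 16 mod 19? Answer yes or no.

yes

⟨16⟩ has order 9; its elements mod 19 are {1, 4, 5, 6, 7, 9, 11, 16, 17}.
17 is in this set.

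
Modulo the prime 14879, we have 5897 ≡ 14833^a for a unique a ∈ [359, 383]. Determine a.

379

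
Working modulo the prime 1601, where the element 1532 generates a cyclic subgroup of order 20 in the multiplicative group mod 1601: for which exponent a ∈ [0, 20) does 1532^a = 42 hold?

12

Successive powers of 1532 modulo 1601:
  1532^0=1  1532^1=1532  1532^2=1559  1532^3=1297  1532^4=163  1532^5=1561
  1532^6=1159  1532^7=79  1532^8=953  1532^9=1485  1532^10=1600  1532^11=69
  1532^12=42
So 1532^12 ≡ 42 (mod 1601), giving a = 12.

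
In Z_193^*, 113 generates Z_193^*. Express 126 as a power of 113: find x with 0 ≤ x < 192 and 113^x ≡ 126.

162

Baby-step giant-step with m = ceil(sqrt(192)) = 14.
Baby table (113^j mod 193 for j=0..13):
  0:1  1:113  2:31  3:29  4:189  5:127  6:69  7:77
  8:16  9:71  10:110  11:78  12:129  13:102
Giant step factor: 113^(-14) ≡ 25 (mod 193).
Scan 126·25^i mod 193 for i = 0, 1, …:
  i=0: 126   i=1: 62   i=2: 6   i=3: 150
  i=4: 83   i=5: 145   i=6: 151   i=7: 108
  i=8: 191   i=9: 143   i=10: 101   i=11: 16
Match at i=11, j=8: x = 11·14 + 8 = 162.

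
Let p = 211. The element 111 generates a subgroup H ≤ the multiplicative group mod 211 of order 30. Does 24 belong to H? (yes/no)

no

24 ∈ ⟨111⟩ iff 24^30 ≡ 1 (mod 211), since |⟨111⟩| = 30.
24^30 mod 211 = 148.
Since 148 ≠ 1, 24 does not lie in the subgroup.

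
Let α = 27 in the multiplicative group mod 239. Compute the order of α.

The order of 27 must divide p − 1 = 238 = 2 · 7 · 17.
Divisors: 1, 2, 7, 14, 17, 34, 119, 238.
Check each in increasing order: 27^1 ≡ 27;  27^2 ≡ 12;  27^7 ≡ 51;  27^14 ≡ 211;  27^17 ≡ 10;  27^34 ≡ 100;  27^119 ≡ 1.
Smallest exponent giving 1 is 119.

119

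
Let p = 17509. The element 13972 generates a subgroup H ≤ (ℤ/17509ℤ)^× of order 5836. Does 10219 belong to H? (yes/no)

yes

10219 ∈ ⟨13972⟩ iff 10219^5836 ≡ 1 (mod 17509), since |⟨13972⟩| = 5836.
10219^5836 mod 17509 = 1.
Since 1 = 1, 10219 lies in the subgroup.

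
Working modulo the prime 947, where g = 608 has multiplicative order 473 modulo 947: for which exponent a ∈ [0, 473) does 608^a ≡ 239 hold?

Baby-step giant-step with m = ceil(sqrt(473)) = 22.
Baby table (608^j mod 947 for j=0..21):
  0:1  1:608  2:334  3:414  4:757  5:14  6:936  7:888
  8:114  9:181  10:196  11:793  12:121  13:649  14:640  15:850
  16:685  17:747  18:563  19:437  20:536  21:120
Giant step factor: 608^(-22) ≡ 231 (mod 947).
Scan 239·231^i mod 947 for i = 0, 1, …:
  i=0: 239   i=1: 283   i=2: 30   i=3: 301
  i=4: 400   i=5: 541   i=6: 914   i=7: 900
  i=8: 507   i=9: 636     …   i=17: 315
  i=18: 793
Match at i=18, j=11: a = 18·22 + 11 = 407.

407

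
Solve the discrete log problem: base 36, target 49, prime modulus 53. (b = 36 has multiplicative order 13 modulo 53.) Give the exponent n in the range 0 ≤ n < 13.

Successive powers of 36 modulo 53:
  36^0=1  36^1=36  36^2=24  36^3=16  36^4=46  36^5=13
  36^6=44  36^7=47  36^8=49
So 36^8 ≡ 49 (mod 53), giving n = 8.

8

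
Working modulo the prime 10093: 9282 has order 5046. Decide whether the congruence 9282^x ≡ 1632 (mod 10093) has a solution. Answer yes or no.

yes

1632 ∈ ⟨9282⟩ iff 1632^5046 ≡ 1 (mod 10093), since |⟨9282⟩| = 5046.
1632^5046 mod 10093 = 1.
Since 1 = 1, 1632 lies in the subgroup.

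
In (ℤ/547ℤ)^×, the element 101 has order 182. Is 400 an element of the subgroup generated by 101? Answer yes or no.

no

400 ∈ ⟨101⟩ iff 400^182 ≡ 1 (mod 547), since |⟨101⟩| = 182.
400^182 mod 547 = 506.
Since 506 ≠ 1, 400 does not lie in the subgroup.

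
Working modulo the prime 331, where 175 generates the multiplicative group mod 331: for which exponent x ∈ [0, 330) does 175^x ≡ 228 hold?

269

Baby-step giant-step with m = ceil(sqrt(330)) = 19.
Baby table (175^j mod 331 for j=0..18):
  0:1  1:175  2:173  3:154  4:139  5:162  6:215  7:222
  8:123  9:10  10:95  11:75  12:216  13:66  14:296  15:164
  16:234  17:237  18:100
Giant step factor: 175^(-19) ≡ 254 (mod 331).
Scan 228·254^i mod 331 for i = 0, 1, …:
  i=0: 228   i=1: 318   i=2: 8   i=3: 46
  i=4: 99   i=5: 321   i=6: 108   i=7: 290
  i=8: 178   i=9: 196     …   i=13: 329
  i=14: 154
Match at i=14, j=3: x = 14·19 + 3 = 269.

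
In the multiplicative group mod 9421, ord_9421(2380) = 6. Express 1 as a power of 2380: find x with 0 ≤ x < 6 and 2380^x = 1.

0

Successive powers of 2380 modulo 9421:
  2380^0=1
So 2380^0 ≡ 1 (mod 9421), giving x = 0.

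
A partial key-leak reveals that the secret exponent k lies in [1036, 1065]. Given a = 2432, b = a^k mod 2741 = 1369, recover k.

1036

Compute 2432^1036 mod 2741 = 1369, then multiply by 2432 repeatedly:
  2432^1036=1369
Found 1369 at exponent 1036.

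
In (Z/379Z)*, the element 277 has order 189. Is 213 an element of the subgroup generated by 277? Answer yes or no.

213 ∈ ⟨277⟩ iff 213^189 ≡ 1 (mod 379), since |⟨277⟩| = 189.
213^189 mod 379 = 1.
Since 1 = 1, 213 lies in the subgroup.

yes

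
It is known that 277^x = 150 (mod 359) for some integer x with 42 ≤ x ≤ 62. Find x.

46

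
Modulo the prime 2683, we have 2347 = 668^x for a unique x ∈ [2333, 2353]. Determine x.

2335

Compute 668^2333 mod 2683 = 266, then multiply by 668 repeatedly:
  668^2333=266  668^2334=610  668^2335=2347
Found 2347 at exponent 2335.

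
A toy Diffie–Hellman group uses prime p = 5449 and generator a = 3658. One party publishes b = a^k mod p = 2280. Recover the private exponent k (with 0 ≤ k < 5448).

3003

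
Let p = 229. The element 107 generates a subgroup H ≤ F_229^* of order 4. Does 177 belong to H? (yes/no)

no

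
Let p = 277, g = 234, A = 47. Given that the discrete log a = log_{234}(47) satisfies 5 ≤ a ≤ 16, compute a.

14

Compute 234^5 mod 277 = 166, then multiply by 234 repeatedly:
  234^5=166  234^6=64  234^7=18  234^8=57  234^9=42
  234^10=133  234^11=98  234^12=218  234^13=44  234^14=47
Found 47 at exponent 14.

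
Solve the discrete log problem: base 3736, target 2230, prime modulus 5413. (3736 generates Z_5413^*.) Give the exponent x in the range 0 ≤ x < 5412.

1191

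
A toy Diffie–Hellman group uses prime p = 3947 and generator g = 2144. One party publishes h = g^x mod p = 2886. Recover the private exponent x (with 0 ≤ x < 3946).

Baby-step giant-step with m = ceil(sqrt(3946)) = 63.
Baby table (2144^j mod 3947 for j=0..62):
  0:1  1:2144  2:2428  3:3486  4:2313  5:1640  6:3330  7:3344
  8:1784  9:253  10:1693  11:2499  12:1777  13:1033  14:485  15:1779
  16:1374  17:1394  18:857  19:2053  20:727  21:3570  22:847  23:348
  24:129  25:286  26:1399  27:3683  28:2352  29:2369  30:3294  31:1153
  32:1210  33:1061  34:1312  35:2664  36:307  37:3006  38:3360  39:565
  40:3578  41:2211  42:37  43:388  44:3002  45:2678  46:2694  47:1475
  48:853  49:1371  50:2856  51:1467  52:3436  53:1682  54:2597  55:2698
  56:2157  57:2671  58:3474  59:267  60:133  61:968  62:3217
Giant step factor: 2144^(-63) ≡ 807 (mod 3947).
Scan 2886·807^i mod 3947 for i = 0, 1, …:
  i=0: 2886   i=1: 272   i=2: 2419   i=3: 2315
  i=4: 1274   i=5: 1898   i=6: 250   i=7: 453
  i=8: 2447   i=9: 1229     …   i=30: 2697
  i=31: 1682
Match at i=31, j=53: x = 31·63 + 53 = 2006.

2006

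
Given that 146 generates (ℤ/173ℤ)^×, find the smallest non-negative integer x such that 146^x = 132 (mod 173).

24

Successive powers of 146 modulo 173:
  146^0=1  146^1=146  146^2=37  146^3=39  146^4=158  146^5=59
  146^6=137  146^7=107  146^8=52  146^9=153  146^10=21  146^11=125
  146^12=85  146^13=127  146^14=31  146^15=28  146^16=109  146^17=171
  146^18=54  146^19=99  146^20=95  146^21=30  146^22=55  146^23=72
  146^24=132
So 146^24 ≡ 132 (mod 173), giving x = 24.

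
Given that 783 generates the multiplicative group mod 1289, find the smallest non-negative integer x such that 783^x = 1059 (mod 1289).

910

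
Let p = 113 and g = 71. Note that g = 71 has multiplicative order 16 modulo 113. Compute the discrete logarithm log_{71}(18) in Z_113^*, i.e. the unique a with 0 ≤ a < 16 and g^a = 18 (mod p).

6

Successive powers of 71 modulo 113:
  71^0=1  71^1=71  71^2=69  71^3=40  71^4=15  71^5=48
  71^6=18
So 71^6 ≡ 18 (mod 113), giving a = 6.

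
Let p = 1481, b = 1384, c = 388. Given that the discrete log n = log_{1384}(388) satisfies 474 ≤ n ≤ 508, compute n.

Compute 1384^474 mod 1481 = 819, then multiply by 1384 repeatedly:
  1384^474=819  1384^475=531  1384^476=328  1384^477=766  1384^478=1229
  1384^479=748  1384^480=13  1384^481=220  1384^482=875  1384^483=1023
  1384^484=1477  1384^485=388
Found 388 at exponent 485.

485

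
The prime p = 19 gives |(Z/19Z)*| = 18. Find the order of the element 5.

9

The order of 5 must divide p − 1 = 18 = 2 · 3^2.
Divisors: 1, 2, 3, 6, 9, 18.
Check each in increasing order: 5^1 ≡ 5;  5^2 ≡ 6;  5^3 ≡ 11;  5^6 ≡ 7;  5^9 ≡ 1.
Smallest exponent giving 1 is 9.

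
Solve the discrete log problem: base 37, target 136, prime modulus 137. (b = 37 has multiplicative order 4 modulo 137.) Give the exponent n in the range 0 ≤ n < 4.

2

Successive powers of 37 modulo 137:
  37^0=1  37^1=37  37^2=136
So 37^2 ≡ 136 (mod 137), giving n = 2.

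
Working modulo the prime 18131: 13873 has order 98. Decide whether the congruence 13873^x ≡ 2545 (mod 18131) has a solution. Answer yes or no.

yes

2545 ∈ ⟨13873⟩ iff 2545^98 ≡ 1 (mod 18131), since |⟨13873⟩| = 98.
2545^98 mod 18131 = 1.
Since 1 = 1, 2545 lies in the subgroup.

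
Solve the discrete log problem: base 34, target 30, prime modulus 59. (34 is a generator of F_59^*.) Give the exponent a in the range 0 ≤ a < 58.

41

Baby-step giant-step with m = ceil(sqrt(58)) = 8.
Baby table (34^j mod 59 for j=0..7):
  0:1  1:34  2:35  3:10  4:45  5:55  6:41  7:37
Giant step factor: 34^(-8) ≡ 28 (mod 59).
Scan 30·28^i mod 59 for i = 0, 1, …:
  i=0: 30   i=1: 14   i=2: 38   i=3: 2
  i=4: 56   i=5: 34
Match at i=5, j=1: a = 5·8 + 1 = 41.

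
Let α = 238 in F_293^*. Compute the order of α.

The order of 238 must divide p − 1 = 292 = 2^2 · 73.
Divisors: 1, 2, 4, 73, 146, 292.
Check each in increasing order: 238^1 ≡ 238;  238^2 ≡ 95;  238^4 ≡ 235;  238^73 ≡ 292;  238^146 ≡ 1.
Smallest exponent giving 1 is 146.

146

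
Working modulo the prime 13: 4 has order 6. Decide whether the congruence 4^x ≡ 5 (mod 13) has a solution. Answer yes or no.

no

⟨4⟩ has order 6; its elements mod 13 are {1, 3, 4, 9, 10, 12}.
5 is not in this set.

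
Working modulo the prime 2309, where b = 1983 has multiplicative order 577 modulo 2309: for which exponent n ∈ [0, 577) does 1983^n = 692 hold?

193

Baby-step giant-step with m = ceil(sqrt(577)) = 25.
Baby table (1983^j mod 2309 for j=0..24):
  0:1  1:1983  2:62  3:569  4:1535  5:643  6:501  7:613
  8:1045  9:1062  10:138  11:1192  12:1629  13:16  14:1711  15:992
  16:2177  17:1470  18:1052  19:1089  20:572  21:557  22:829  23:2208
  24:600
Giant step factor: 1983^(-25) ≡ 125 (mod 2309).
Scan 692·125^i mod 2309 for i = 0, 1, …:
  i=0: 692   i=1: 1067   i=2: 1762   i=3: 895
  i=4: 1043   i=5: 1071   i=6: 2262   i=7: 1052
Match at i=7, j=18: n = 7·25 + 18 = 193.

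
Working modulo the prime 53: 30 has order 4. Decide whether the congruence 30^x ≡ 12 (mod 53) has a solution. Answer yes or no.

no

⟨30⟩ has order 4; its elements mod 53 are {1, 23, 30, 52}.
12 is not in this set.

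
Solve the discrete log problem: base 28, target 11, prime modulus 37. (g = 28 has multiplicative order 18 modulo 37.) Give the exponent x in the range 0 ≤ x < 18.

3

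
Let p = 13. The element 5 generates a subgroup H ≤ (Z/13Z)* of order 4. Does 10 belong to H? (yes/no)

10 ∈ ⟨5⟩ iff 10^4 ≡ 1 (mod 13), since |⟨5⟩| = 4.
10^4 mod 13 = 3.
Since 3 ≠ 1, 10 does not lie in the subgroup.

no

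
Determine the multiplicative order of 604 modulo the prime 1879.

The order of 604 must divide p − 1 = 1878 = 2 · 3 · 313.
Divisors: 1, 2, 3, 6, 313, 626, 939, 1878.
Check each in increasing order: 604^1 ≡ 604;  604^2 ≡ 290;  604^3 ≡ 413;  604^6 ≡ 1459;  604^313 ≡ 1390;  604^626 ≡ 488;  604^939 ≡ 1.
Smallest exponent giving 1 is 939.

939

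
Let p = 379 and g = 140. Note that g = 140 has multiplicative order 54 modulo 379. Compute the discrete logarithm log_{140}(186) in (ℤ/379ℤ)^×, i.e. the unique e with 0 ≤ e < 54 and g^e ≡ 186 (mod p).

Successive powers of 140 modulo 379:
  140^0=1  140^1=140  140^2=271  140^3=40  140^4=294  140^5=228
  140^6=84  140^7=11  140^8=24  140^9=328  140^10=61  140^11=202
  140^12=234  140^13=166  140^14=121  140^15=264  140^16=197  140^17=292
  140^18=327  140^19=300  140^20=310  140^21=194  140^22=251  140^23=272
  140^24=180  140^25=186
So 140^25 ≡ 186 (mod 379), giving e = 25.

25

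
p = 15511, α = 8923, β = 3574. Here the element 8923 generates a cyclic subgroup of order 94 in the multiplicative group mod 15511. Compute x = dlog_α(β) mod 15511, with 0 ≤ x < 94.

Baby-step giant-step with m = ceil(sqrt(94)) = 10.
Baby table (8923^j mod 15511 for j=0..9):
  0:1  1:8923  2:1966  3:15188  4:2917  5:933  6:11263  7:3980
  8:8861  9:7136
Giant step factor: 8923^(-10) ≡ 2178 (mod 15511).
Scan 3574·2178^i mod 15511 for i = 0, 1, …:
  i=0: 3574   i=1: 13161   i=2: 330   i=3: 5234
  i=4: 14578   i=5: 15378   i=6: 5035   i=7: 15464
  i=8: 6211   i=9: 1966
Match at i=9, j=2: x = 9·10 + 2 = 92.

92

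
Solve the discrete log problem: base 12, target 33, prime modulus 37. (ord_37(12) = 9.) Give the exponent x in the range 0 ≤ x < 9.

Successive powers of 12 modulo 37:
  12^0=1  12^1=12  12^2=33
So 12^2 ≡ 33 (mod 37), giving x = 2.

2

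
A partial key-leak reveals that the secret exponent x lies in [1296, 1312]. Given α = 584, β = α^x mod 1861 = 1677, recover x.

1310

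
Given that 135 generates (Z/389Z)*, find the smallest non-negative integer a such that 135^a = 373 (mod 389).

178

Baby-step giant-step with m = ceil(sqrt(388)) = 20.
Baby table (135^j mod 389 for j=0..19):
  0:1  1:135  2:331  3:339  4:252  5:177  6:166  7:237
  8:97  9:258  10:209  11:207  12:326  13:53  14:153  15:38
  16:73  17:130  18:45  19:240
Giant step factor: 135^(-20) ≡ 210 (mod 389).
Scan 373·210^i mod 389 for i = 0, 1, …:
  i=0: 373   i=1: 141   i=2: 46   i=3: 324
  i=4: 354   i=5: 41   i=6: 52   i=7: 28
  i=8: 45
Match at i=8, j=18: a = 8·20 + 18 = 178.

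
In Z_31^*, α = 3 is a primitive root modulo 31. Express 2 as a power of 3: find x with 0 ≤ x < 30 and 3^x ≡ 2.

Successive powers of 3 modulo 31:
  3^0=1  3^1=3  3^2=9  3^3=27  3^4=19  3^5=26
  3^6=16  3^7=17  3^8=20  3^9=29  3^10=25  3^11=13
  3^12=8  3^13=24  3^14=10  3^15=30  3^16=28  3^17=22
  3^18=4  3^19=12  3^20=5  3^21=15  3^22=14  3^23=11
  3^24=2
So 3^24 ≡ 2 (mod 31), giving x = 24.

24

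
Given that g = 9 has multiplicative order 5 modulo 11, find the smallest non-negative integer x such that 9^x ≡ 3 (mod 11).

3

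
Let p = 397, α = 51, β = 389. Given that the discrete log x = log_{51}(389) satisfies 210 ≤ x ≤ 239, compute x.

225

Compute 51^210 mod 397 = 291, then multiply by 51 repeatedly:
  51^210=291  51^211=152  51^212=209  51^213=337  51^214=116
  51^215=358  51^216=393  51^217=193  51^218=315  51^219=185
  51^220=304  51^221=21  51^222=277  51^223=232  51^224=319
  51^225=389
Found 389 at exponent 225.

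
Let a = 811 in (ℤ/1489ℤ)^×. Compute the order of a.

496

The order of 811 must divide p − 1 = 1488 = 2^4 · 3 · 31.
Divisors: 1, 2, 3, 4, 6, 8, 12, 16, 24, 31, 48, 62, 93, 124, 186, 248, 372, 496, 744, 1488.
Check each in increasing order: 811^1 ≡ 811;  811^2 ≡ 1072;  811^3 ≡ 1305;  811^4 ≡ 1165;  811^6 ≡ 1098;  811^8 ≡ 746;  811^12 ≡ 1003;  811^16 ≡ 1119;  811^24 ≡ 934;  811^31 ≡ 189;  811^48 ≡ 1291;  811^62 ≡ 1474;  811^93 ≡ 143;  811^124 ≡ 225;  811^186 ≡ 1092;  811^248 ≡ 1488;  811^372 ≡ 1264;  811^496 ≡ 1.
Smallest exponent giving 1 is 496.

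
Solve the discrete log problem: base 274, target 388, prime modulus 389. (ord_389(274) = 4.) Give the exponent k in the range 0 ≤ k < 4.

Successive powers of 274 modulo 389:
  274^0=1  274^1=274  274^2=388
So 274^2 ≡ 388 (mod 389), giving k = 2.

2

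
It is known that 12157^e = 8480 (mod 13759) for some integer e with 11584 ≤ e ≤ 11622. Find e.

Compute 12157^11584 mod 13759 = 9949, then multiply by 12157 repeatedly:
  12157^11584=9949  12157^11585=8383  12157^11586=12977  12157^11587=695  12157^11588=1089
  12157^11589=2815  12157^11590=3322  12157^11591=2889  12157^11592=8605  12157^11593=1308
  12157^11594=9711  12157^11595=4407  12157^11596=12112  12157^11597=10525  12157^11598=7484
  12157^11599=8480
Found 8480 at exponent 11599.

11599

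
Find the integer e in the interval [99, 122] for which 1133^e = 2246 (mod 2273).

115

Compute 1133^99 mod 2273 = 1773, then multiply by 1133 repeatedly:
  1133^99=1773  1133^100=1750  1133^101=694  1133^102=2117  1133^103=546
  1133^104=362  1133^105=1006  1133^106=1025  1133^107=2095  1133^108=623
  1133^109=1229  1133^110=1381  1133^111=849  1133^112=438  1133^113=740
  1133^114=1956  1133^115=2246
Found 2246 at exponent 115.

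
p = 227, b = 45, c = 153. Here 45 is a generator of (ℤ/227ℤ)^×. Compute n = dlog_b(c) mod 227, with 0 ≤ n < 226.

173

Baby-step giant-step with m = ceil(sqrt(226)) = 16.
Baby table (45^j mod 227 for j=0..15):
  0:1  1:45  2:209  3:98  4:97  5:52  6:70  7:199
  8:102  9:50  10:207  11:8  12:133  13:83  14:103  15:95
Giant step factor: 45^(-16) ≡ 221 (mod 227).
Scan 153·221^i mod 227 for i = 0, 1, …:
  i=0: 153   i=1: 217   i=2: 60   i=3: 94
  i=4: 117   i=5: 206   i=6: 126   i=7: 152
  i=8: 223   i=9: 24   i=10: 83
Match at i=10, j=13: n = 10·16 + 13 = 173.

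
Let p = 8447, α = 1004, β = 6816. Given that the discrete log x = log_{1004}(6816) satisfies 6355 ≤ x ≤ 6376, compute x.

Compute 1004^6355 mod 8447 = 1847, then multiply by 1004 repeatedly:
  1004^6355=1847  1004^6356=4495  1004^6357=2282  1004^6358=1991  1004^6359=5472
  1004^6360=3338  1004^6361=6340  1004^6362=4769  1004^6363=7074  1004^6364=6816
Found 6816 at exponent 6364.

6364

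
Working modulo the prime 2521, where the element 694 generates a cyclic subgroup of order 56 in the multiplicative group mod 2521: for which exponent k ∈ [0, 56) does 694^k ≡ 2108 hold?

47

Baby-step giant-step with m = ceil(sqrt(56)) = 8.
Baby table (694^j mod 2521 for j=0..7):
  0:1  1:694  2:125  3:1036  4:499  5:929  6:1871  7:159
Giant step factor: 694^(-8) ≡ 772 (mod 2521).
Scan 2108·772^i mod 2521 for i = 0, 1, …:
  i=0: 2108   i=1: 1331   i=2: 1485   i=3: 1886
  i=4: 1375   i=5: 159
Match at i=5, j=7: k = 5·8 + 7 = 47.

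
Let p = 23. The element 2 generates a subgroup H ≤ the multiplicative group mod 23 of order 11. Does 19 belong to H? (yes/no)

no

19 ∈ ⟨2⟩ iff 19^11 ≡ 1 (mod 23), since |⟨2⟩| = 11.
19^11 mod 23 = 22.
Since 22 ≠ 1, 19 does not lie in the subgroup.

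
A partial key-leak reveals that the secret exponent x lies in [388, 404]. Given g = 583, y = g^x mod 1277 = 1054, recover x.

Compute 583^388 mod 1277 = 842, then multiply by 583 repeatedly:
  583^388=842  583^389=518  583^390=622  583^391=1235  583^392=1054
Found 1054 at exponent 392.

392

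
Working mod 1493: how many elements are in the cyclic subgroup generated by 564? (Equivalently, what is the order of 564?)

The order of 564 must divide p − 1 = 1492 = 2^2 · 373.
Divisors: 1, 2, 4, 373, 746, 1492.
Check each in increasing order: 564^1 ≡ 564;  564^2 ≡ 87;  564^4 ≡ 104;  564^373 ≡ 432;  564^746 ≡ 1492;  564^1492 ≡ 1.
Smallest exponent giving 1 is 1492.

1492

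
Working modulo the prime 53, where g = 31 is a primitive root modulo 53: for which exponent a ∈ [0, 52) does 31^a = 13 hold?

48

Baby-step giant-step with m = ceil(sqrt(52)) = 8.
Baby table (31^j mod 53 for j=0..7):
  0:1  1:31  2:7  3:5  4:49  5:35  6:25  7:33
Giant step factor: 31^(-8) ≡ 10 (mod 53).
Scan 13·10^i mod 53 for i = 0, 1, …:
  i=0: 13   i=1: 24   i=2: 28   i=3: 15
  i=4: 44   i=5: 16   i=6: 1
Match at i=6, j=0: a = 6·8 + 0 = 48.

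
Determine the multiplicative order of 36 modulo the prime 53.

The order of 36 must divide p − 1 = 52 = 2^2 · 13.
Divisors: 1, 2, 4, 13, 26, 52.
Check each in increasing order: 36^1 ≡ 36;  36^2 ≡ 24;  36^4 ≡ 46;  36^13 ≡ 1.
Smallest exponent giving 1 is 13.

13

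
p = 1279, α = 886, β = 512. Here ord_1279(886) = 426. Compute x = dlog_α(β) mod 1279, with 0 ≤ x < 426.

144

Baby-step giant-step with m = ceil(sqrt(426)) = 21.
Baby table (886^j mod 1279 for j=0..20):
  0:1  1:886  2:969  3:325  4:175  5:291  6:747  7:599
  8:1208  9:1044  10:267  11:1226  12:365  13:1082  14:681  15:957
  16:1204  17:58  18:228  19:1205  20:944
Giant step factor: 886^(-21) ≡ 1201 (mod 1279).
Scan 512·1201^i mod 1279 for i = 0, 1, …:
  i=0: 512   i=1: 992   i=2: 643   i=3: 1006
  i=4: 830   i=5: 489   i=6: 228
Match at i=6, j=18: x = 6·21 + 18 = 144.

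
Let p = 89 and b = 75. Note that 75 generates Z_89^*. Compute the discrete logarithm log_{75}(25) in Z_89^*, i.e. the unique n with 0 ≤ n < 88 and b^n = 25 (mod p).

Baby-step giant-step with m = ceil(sqrt(88)) = 10.
Baby table (75^j mod 89 for j=0..9):
  0:1  1:75  2:18  3:15  4:57  5:3  6:47  7:54
  8:45  9:82
Giant step factor: 75^(-10) ≡ 10 (mod 89).
Scan 25·10^i mod 89 for i = 0, 1, …:
  i=0: 25   i=1: 72   i=2: 8   i=3: 80
  i=4: 88   i=5: 79   i=6: 78   i=7: 68
  i=8: 57
Match at i=8, j=4: n = 8·10 + 4 = 84.

84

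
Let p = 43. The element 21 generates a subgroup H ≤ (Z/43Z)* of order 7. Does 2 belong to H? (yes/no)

no

2 ∈ ⟨21⟩ iff 2^7 ≡ 1 (mod 43), since |⟨21⟩| = 7.
2^7 mod 43 = 42.
Since 42 ≠ 1, 2 does not lie in the subgroup.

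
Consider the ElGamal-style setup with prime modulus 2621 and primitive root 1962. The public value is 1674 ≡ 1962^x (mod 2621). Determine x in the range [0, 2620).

1591

Baby-step giant-step with m = ceil(sqrt(2620)) = 52.
Baby table (1962^j mod 2621 for j=0..51):
  0:1  1:1962  2:1816  3:1053  4:638  5:1539  6:126  7:838
  8:789  9:1628  10:1758  11:2581  12:150  13:748  14:2437  15:690
  16:1344  17:202  18:553  19:2513  20:405  21:447  22:1600  23:1863
  24:1532  25:2118  26:1231  27:1281  28:2404  29:1469  30:1699  31:2147
  32:467  33:1525  34:1489  35:1624  36:1773  37:559  38:1180  39:817
  40:1523  41:186  42:613  43:2288  44:1904  45:723  46:565  47:2468
  48:1229  49:2599  50:1393  51:1984
Giant step factor: 1962^(-52) ≡ 1642 (mod 2621).
Scan 1674·1642^i mod 2621 for i = 0, 1, …:
  i=0: 1674   i=1: 1900   i=2: 810   i=3: 1173
  i=4: 2252   i=5: 2174   i=6: 2527   i=7: 291
  i=8: 800   i=9: 479     …   i=29: 1315
  i=30: 2147
Match at i=30, j=31: x = 30·52 + 31 = 1591.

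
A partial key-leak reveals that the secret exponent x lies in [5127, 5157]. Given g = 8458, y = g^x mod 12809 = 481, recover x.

5146

Compute 8458^5127 mod 12809 = 10445, then multiply by 8458 repeatedly:
  8458^5127=10445  8458^5128=137  8458^5129=5936  8458^5130=8217  8458^5131=10561
  8458^5132=7781  8458^5133=11865  8458^5134=8464  8458^5135=11820  8458^5136=12124
  8458^5137=8747  8458^5138=10151  8458^5139=11240  8458^5140=12331  8458^5141=4720
  8458^5142=8916  8458^5143=4945  8458^5144=3425  8458^5145=7501  8458^5146=481
Found 481 at exponent 5146.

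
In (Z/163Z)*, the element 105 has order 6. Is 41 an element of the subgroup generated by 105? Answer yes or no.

no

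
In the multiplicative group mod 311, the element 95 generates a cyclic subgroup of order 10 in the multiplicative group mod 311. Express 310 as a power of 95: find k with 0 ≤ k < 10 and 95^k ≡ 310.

Successive powers of 95 modulo 311:
  95^0=1  95^1=95  95^2=6  95^3=259  95^4=36  95^5=310
So 95^5 ≡ 310 (mod 311), giving k = 5.

5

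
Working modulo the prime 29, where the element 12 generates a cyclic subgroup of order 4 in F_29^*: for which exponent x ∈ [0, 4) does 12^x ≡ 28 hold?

Successive powers of 12 modulo 29:
  12^0=1  12^1=12  12^2=28
So 12^2 ≡ 28 (mod 29), giving x = 2.

2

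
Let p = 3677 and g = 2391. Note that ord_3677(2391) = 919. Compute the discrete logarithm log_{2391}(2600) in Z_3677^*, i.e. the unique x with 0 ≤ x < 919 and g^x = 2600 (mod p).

904

Baby-step giant-step with m = ceil(sqrt(919)) = 31.
Baby table (2391^j mod 3677 for j=0..30):
  0:1  1:2391  2:2823  3:2498  4:1270  5:3045  6:135  7:2886
  8:2374  9:2623  10:2308  11:2928  12:3517  13:3525  14:591  15:1113
  16:2712  17:1841  18:462  19:1542  20:2568  21:3175  22:2097  23:2176
  24:3538  25:2258  26:1042  27:2093  28:3643  29:3277  30:3297
Giant step factor: 2391^(-31) ≡ 988 (mod 3677).
Scan 2600·988^i mod 3677 for i = 0, 1, …:
  i=0: 2600   i=1: 2254   i=2: 2367   i=3: 24
  i=4: 1650   i=5: 1289   i=6: 1290   i=7: 2278
  i=8: 340   i=9: 1313     …   i=28: 178
  i=29: 3045
Match at i=29, j=5: x = 29·31 + 5 = 904.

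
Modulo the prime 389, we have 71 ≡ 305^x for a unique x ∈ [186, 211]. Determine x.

189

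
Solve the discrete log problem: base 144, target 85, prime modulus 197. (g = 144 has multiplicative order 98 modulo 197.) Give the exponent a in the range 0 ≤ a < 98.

96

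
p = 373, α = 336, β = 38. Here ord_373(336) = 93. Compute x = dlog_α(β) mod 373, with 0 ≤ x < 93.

Baby-step giant-step with m = ceil(sqrt(93)) = 10.
Baby table (336^j mod 373 for j=0..9):
  0:1  1:336  2:250  3:75  4:209  5:100  6:30  7:9
  8:40  9:12
Giant step factor: 336^(-10) ≡ 21 (mod 373).
Scan 38·21^i mod 373 for i = 0, 1, …:
  i=0: 38   i=1: 52   i=2: 346   i=3: 179
  i=4: 29   i=5: 236   i=6: 107   i=7: 9
Match at i=7, j=7: x = 7·10 + 7 = 77.

77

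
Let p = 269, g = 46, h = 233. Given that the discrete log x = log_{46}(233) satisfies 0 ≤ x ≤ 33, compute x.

2

Compute 46^0 mod 269 = 1, then multiply by 46 repeatedly:
  46^0=1  46^1=46  46^2=233
Found 233 at exponent 2.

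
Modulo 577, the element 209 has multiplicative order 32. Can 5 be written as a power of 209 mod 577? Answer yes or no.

no

5 ∈ ⟨209⟩ iff 5^32 ≡ 1 (mod 577), since |⟨209⟩| = 32.
5^32 mod 577 = 256.
Since 256 ≠ 1, 5 does not lie in the subgroup.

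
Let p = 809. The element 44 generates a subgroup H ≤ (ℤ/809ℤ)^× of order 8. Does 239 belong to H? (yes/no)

⟨44⟩ has order 8; its elements mod 809 are {1, 44, 239, 318, 491, 570, 765, 808}.
239 is in this set.

yes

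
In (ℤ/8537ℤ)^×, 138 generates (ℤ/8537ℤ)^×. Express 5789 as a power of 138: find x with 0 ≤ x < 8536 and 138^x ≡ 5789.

5497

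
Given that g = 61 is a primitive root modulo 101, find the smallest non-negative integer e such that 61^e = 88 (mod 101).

8

Successive powers of 61 modulo 101:
  61^0=1  61^1=61  61^2=85  61^3=34  61^4=54  61^5=62
  61^6=45  61^7=18  61^8=88
So 61^8 ≡ 88 (mod 101), giving e = 8.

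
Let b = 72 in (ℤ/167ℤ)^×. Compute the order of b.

83

The order of 72 must divide p − 1 = 166 = 2 · 83.
Divisors: 1, 2, 83, 166.
Check each in increasing order: 72^1 ≡ 72;  72^2 ≡ 7;  72^83 ≡ 1.
Smallest exponent giving 1 is 83.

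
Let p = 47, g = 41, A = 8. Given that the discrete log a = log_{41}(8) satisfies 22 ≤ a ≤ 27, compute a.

Compute 41^22 mod 47 = 8, then multiply by 41 repeatedly:
  41^22=8
Found 8 at exponent 22.

22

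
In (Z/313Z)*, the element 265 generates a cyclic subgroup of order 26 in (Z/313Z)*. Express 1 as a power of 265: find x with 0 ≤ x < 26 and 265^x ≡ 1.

Successive powers of 265 modulo 313:
  265^0=1
So 265^0 ≡ 1 (mod 313), giving x = 0.

0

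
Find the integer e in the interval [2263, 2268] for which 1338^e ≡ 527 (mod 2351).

Compute 1338^2263 mod 2351 = 928, then multiply by 1338 repeatedly:
  1338^2263=928  1338^2264=336  1338^2265=527
Found 527 at exponent 2265.

2265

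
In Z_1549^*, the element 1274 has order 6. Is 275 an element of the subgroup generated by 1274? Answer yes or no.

⟨1274⟩ has order 6; its elements mod 1549 are {1, 275, 276, 1273, 1274, 1548}.
275 is in this set.

yes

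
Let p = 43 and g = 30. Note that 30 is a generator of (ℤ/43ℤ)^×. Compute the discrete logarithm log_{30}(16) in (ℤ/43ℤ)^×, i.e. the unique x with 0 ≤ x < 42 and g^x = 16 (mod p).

6

Successive powers of 30 modulo 43:
  30^0=1  30^1=30  30^2=40  30^3=39  30^4=9  30^5=12
  30^6=16
So 30^6 ≡ 16 (mod 43), giving x = 6.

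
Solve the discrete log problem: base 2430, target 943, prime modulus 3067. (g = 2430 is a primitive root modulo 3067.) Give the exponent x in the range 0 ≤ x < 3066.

227

Baby-step giant-step with m = ceil(sqrt(3066)) = 56.
Baby table (2430^j mod 3067 for j=0..55):
  0:1  1:2430  2:925  3:2706  4:2999  5:378  6:1507  7:12
  8:1557  9:1899  10:1802  11:2251  12:1469  13:2749  14:144  15:282
  16:1319  17:155  18:2476  19:2293  20:2318  21:1728  22:317  23:493
  24:1860  25:2109  26:2980  27:213  28:2334  29:737  30:2849  31:851
  32:772  33:2023  34:2556  35:405  36:2710  37:451  38:1011  39:63
  40:2807  41:2  42:1793  43:1850  44:2345  45:2931  46:756  47:3014
  48:24  49:47  50:731  51:537  52:1435  53:2938  54:2431  55:288
Giant step factor: 2430^(-56) ≡ 745 (mod 3067).
Scan 943·745^i mod 3067 for i = 0, 1, …:
  i=0: 943   i=1: 192   i=2: 1958   i=3: 1885
  i=4: 2706
Match at i=4, j=3: x = 4·56 + 3 = 227.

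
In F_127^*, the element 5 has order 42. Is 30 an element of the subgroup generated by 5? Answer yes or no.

no

30 ∈ ⟨5⟩ iff 30^42 ≡ 1 (mod 127), since |⟨5⟩| = 42.
30^42 mod 127 = 107.
Since 107 ≠ 1, 30 does not lie in the subgroup.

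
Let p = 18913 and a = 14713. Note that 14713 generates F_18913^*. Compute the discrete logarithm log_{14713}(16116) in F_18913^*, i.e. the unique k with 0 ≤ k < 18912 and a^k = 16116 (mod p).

Baby-step giant-step with m = ceil(sqrt(18912)) = 138.
Baby table (14713^j mod 18913 for j=0..137):
  0:1  1:14713  2:13084  3:8378  4:9493  5:16917  6:4741  7:3189
  8:15517  9:2798  10:12286  11:12377  12:8437  13:7562  14:13440  15:7305
  16:14799  17:11231  18:17735  19:11307  20:1143  21:3302  22:13742  23:6076
  24:13350  25:7045  26:9845  27:13731  28:14450  29:1817  30:9452  31:18900
  32:16774  33:125  34:4564  35:8982  36:7035  37:14019  38:15282  39:6322
  40:1452  41:10499  42:9316  43:3797  44:15172  45:14410  46:18513  47:15656
  48:5301  49:15314  50:4313  51:4054  52:13813  53:10484  54:15577  55:15580
  56:2980  57:4406  58:10627  59:1280  60:14205  61:9515  62:169  63:8894
  64:17288  65:16320  66:15625  67:3110  68:6883  69:9377  70:12379  71:37
  72:14817  73:11283  74:7378  75:10807  76:1800  77:5200  78:4515  79:6739
  80:8961  81:670  82:4037  83:9561  84:15012  85:5542  86:5503  87:17999
  88:18374  89:13153  90:2273  91:4465  92:8696  93:16716  94:16769  95:2212
  96:14796  97:4918  98:16309  99:5086  100:10490  101:9290  102:18432  103:15422
  104:4625  105:17564  106:10813  107:14426  108:8052  109:16957  110:6958  111:15898
  112:10203  113:4258  114:8098  115:12887  116:3606  117:4113  118:11882  119:7007
  120:18141  121:8277  122:17607  123:430  124:9648  125:8959  126:9070  127:15695
  128:11718  129:14939  130:9534  131:14934  132:11621  133:6253  134:7557  135:15527
  136:17537  137:10735
Giant step factor: 14713^(-138) ≡ 18616 (mod 18913).
Scan 16116·18616^i mod 18913 for i = 0, 1, …:
  i=0: 16116   i=1: 17450   i=2: 18425   i=3: 12545
  i=4: 18909   i=5: 1188   i=6: 6511   i=7: 14272
  i=8: 16641   i=9: 12829     …   i=60: 13276
  i=61: 9845
Match at i=61, j=26: k = 61·138 + 26 = 8444.

8444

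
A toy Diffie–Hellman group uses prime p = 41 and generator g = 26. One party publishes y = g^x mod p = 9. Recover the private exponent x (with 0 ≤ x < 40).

30

Successive powers of 26 modulo 41:
  26^0=1  26^1=26  26^2=20  26^3=28  26^4=31  26^5=27
  26^6=5  26^7=7  26^8=18  26^9=17  26^10=32  26^11=12
  26^12=25  26^13=35  26^14=8  26^15=3  26^16=37  26^17=19
  26^18=2  26^19=11  26^20=40  26^21=15  26^22=21  26^23=13
  26^24=10  26^25=14  26^26=36  26^27=34  26^28=23  26^29=24
  26^30=9
So 26^30 ≡ 9 (mod 41), giving x = 30.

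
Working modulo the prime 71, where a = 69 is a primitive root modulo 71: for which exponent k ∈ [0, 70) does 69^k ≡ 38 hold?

Baby-step giant-step with m = ceil(sqrt(70)) = 9.
Baby table (69^j mod 71 for j=0..8):
  0:1  1:69  2:4  3:63  4:16  5:39  6:64  7:14
  8:43
Giant step factor: 69^(-9) ≡ 52 (mod 71).
Scan 38·52^i mod 71 for i = 0, 1, …:
  i=0: 38   i=1: 59   i=2: 15   i=3: 70
  i=4: 19   i=5: 65   i=6: 43
Match at i=6, j=8: k = 6·9 + 8 = 62.

62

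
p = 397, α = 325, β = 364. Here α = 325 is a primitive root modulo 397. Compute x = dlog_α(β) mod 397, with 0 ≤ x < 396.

328

Baby-step giant-step with m = ceil(sqrt(396)) = 20.
Baby table (325^j mod 397 for j=0..19):
  0:1  1:325  2:23  3:329  4:132  5:24  6:257  7:155
  8:353  9:389  10:179  11:213  12:147  13:135  14:205  15:326
  16:348  17:352  18:64  19:156
Giant step factor: 325^(-20) ≡ 154 (mod 397).
Scan 364·154^i mod 397 for i = 0, 1, …:
  i=0: 364   i=1: 79   i=2: 256   i=3: 121
  i=4: 372   i=5: 120   i=6: 218   i=7: 224
  i=8: 354   i=9: 127     …   i=15: 340
  i=16: 353
Match at i=16, j=8: x = 16·20 + 8 = 328.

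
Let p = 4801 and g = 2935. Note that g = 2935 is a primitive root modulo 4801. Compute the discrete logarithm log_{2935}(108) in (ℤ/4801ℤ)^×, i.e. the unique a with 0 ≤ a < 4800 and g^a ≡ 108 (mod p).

76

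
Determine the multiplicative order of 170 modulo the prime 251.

The order of 170 must divide p − 1 = 250 = 2 · 5^3.
Divisors: 1, 2, 5, 10, 25, 50, 125, 250.
Check each in increasing order: 170^1 ≡ 170;  170^2 ≡ 35;  170^5 ≡ 171;  170^10 ≡ 125;  170^25 ≡ 231;  170^50 ≡ 149;  170^125 ≡ 250;  170^250 ≡ 1.
Smallest exponent giving 1 is 250.

250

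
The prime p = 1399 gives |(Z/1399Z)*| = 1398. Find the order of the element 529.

699

The order of 529 must divide p − 1 = 1398 = 2 · 3 · 233.
Divisors: 1, 2, 3, 6, 233, 466, 699, 1398.
Check each in increasing order: 529^1 ≡ 529;  529^2 ≡ 41;  529^3 ≡ 704;  529^6 ≡ 370;  529^233 ≡ 1008;  529^466 ≡ 390;  529^699 ≡ 1.
Smallest exponent giving 1 is 699.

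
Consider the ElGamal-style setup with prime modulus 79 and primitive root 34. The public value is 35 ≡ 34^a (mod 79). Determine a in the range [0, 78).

Baby-step giant-step with m = ceil(sqrt(78)) = 9.
Baby table (34^j mod 79 for j=0..8):
  0:1  1:34  2:50  3:41  4:51  5:75  6:22  7:37
  8:73
Giant step factor: 34^(-9) ≡ 12 (mod 79).
Scan 35·12^i mod 79 for i = 0, 1, …:
  i=0: 35   i=1: 25   i=2: 63   i=3: 45
  i=4: 66   i=5: 2   i=6: 24   i=7: 51
Match at i=7, j=4: a = 7·9 + 4 = 67.

67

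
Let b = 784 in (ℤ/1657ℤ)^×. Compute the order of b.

92

The order of 784 must divide p − 1 = 1656 = 2^3 · 3^2 · 23.
Divisors: 1, 2, 3, 4, 6, 8, 9, 12, 18, 23, 24, 36, 46, 69, 72, 92, 138, 184, 207, 276, 414, 552, 828, 1656.
Check each in increasing order: 784^1 ≡ 784;  784^2 ≡ 1566;  784^3 ≡ 1564;  784^4 ≡ 1653;  784^6 ≡ 364;  784^8 ≡ 16;  784^9 ≡ 945;  784^12 ≡ 1593;  784^18 ≡ 1559;  784^23 ≡ 783;  784^24 ≡ 782;  784^36 ≡ 1319;  784^46 ≡ 1656;  784^69 ≡ 874;  784^72 ≡ 1568;  784^92 ≡ 1.
Smallest exponent giving 1 is 92.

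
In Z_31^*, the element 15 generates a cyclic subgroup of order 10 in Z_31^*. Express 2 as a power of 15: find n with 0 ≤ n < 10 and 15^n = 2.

Successive powers of 15 modulo 31:
  15^0=1  15^1=15  15^2=8  15^3=27  15^4=2
So 15^4 ≡ 2 (mod 31), giving n = 4.

4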